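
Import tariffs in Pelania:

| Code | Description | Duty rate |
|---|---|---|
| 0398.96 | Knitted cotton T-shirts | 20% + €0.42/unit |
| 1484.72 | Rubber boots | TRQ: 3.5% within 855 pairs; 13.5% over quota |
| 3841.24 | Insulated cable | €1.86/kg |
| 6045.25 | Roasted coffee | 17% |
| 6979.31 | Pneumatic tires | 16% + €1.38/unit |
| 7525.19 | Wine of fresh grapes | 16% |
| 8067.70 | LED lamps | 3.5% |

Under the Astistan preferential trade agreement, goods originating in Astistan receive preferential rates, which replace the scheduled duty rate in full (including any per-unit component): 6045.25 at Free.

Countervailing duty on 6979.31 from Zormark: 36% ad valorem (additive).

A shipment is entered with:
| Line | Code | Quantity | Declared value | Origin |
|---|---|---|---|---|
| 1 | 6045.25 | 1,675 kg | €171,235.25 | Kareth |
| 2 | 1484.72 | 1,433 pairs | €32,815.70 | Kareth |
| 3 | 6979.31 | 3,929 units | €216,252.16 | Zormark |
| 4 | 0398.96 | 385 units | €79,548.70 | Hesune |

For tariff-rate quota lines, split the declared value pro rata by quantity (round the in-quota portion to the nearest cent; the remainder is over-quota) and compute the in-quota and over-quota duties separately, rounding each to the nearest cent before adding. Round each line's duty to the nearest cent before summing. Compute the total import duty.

€165,526.74

Line 1 (6045.25, Kareth, 1,675 kg, €171,235.25):
Base rate for 6045.25 is 17%.
6045.25 has an FTA preferential rate, but origin Kareth is not Astistan; base rate stands.
Duty = €171,235.25 × 17% = €29,109.99.
Line 2 (1484.72, Kareth, 1,433 pairs, €32,815.70):
Code 1484.72 is under a tariff-rate quota (threshold 855 pairs). In-quota: 855 pairs at 3.5%; over-quota: 578 pairs at 13.5%.
Pro-rata value split: in-quota = €32,815.70 × 855/1,433 = €19,579.50; over-quota = €32,815.70 − €19,579.50 = €13,236.20.
In-quota duty = €19,579.50 × 3.5% = €685.28. Over-quota duty = €13,236.20 × 13.5% = €1,786.89.
Line duty = €685.28 + €1,786.89 = €2,472.17.
Line 3 (6979.31, Zormark, 3,929 units, €216,252.16):
Base rate for 6979.31 is 16% + €1.38/unit.
Additional duty on 6979.31 from Zormark: +36%. Applied ad valorem rate: 16% + 36% = 52%.
Duty = €216,252.16 × 52% + 3,929 × €1.38 = €117,873.14.
Line 4 (0398.96, Hesune, 385 units, €79,548.70):
Base rate for 0398.96 is 20% + €0.42/unit.
Duty = €79,548.70 × 20% + 385 × €0.42 = €16,071.44.
Total = €29,109.99 + €2,472.17 + €117,873.14 + €16,071.44 = €165,526.74.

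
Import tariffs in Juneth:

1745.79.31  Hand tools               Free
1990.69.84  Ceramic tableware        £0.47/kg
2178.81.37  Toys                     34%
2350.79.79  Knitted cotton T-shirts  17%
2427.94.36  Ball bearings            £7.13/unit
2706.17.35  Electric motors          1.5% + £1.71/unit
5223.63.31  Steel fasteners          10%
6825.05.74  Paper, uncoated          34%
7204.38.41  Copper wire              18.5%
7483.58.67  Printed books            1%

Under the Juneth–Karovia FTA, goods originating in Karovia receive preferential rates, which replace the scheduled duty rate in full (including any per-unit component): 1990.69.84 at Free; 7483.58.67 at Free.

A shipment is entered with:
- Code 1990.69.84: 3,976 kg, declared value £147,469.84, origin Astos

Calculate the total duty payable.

Line 1 (1990.69.84, Astos, 3,976 kg, £147,469.84):
Base rate for 1990.69.84 is £0.47/kg.
1990.69.84 has an FTA preferential rate, but origin Astos is not Karovia; base rate stands.
Duty = 3,976 × £0.47 = £1,868.72.

£1,868.72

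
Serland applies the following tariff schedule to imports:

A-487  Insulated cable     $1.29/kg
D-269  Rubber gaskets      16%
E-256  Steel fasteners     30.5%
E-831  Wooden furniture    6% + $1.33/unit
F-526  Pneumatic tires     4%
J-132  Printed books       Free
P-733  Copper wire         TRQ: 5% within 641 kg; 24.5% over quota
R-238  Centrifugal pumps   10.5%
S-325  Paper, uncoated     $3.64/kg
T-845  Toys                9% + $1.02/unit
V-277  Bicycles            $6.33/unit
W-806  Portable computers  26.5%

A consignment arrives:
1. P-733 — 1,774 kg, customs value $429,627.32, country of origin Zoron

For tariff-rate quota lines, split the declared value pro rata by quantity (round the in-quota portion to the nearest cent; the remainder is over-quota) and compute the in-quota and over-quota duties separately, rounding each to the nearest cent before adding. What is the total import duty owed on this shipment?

$74,987.41

Line 1 (P-733, Zoron, 1,774 kg, $429,627.32):
Code P-733 is under a tariff-rate quota (threshold 641 kg). In-quota: 641 kg at 5%; over-quota: 1,133 kg at 24.5%.
Pro-rata value split: in-quota = $429,627.32 × 641/1,774 = $155,237.38; over-quota = $429,627.32 − $155,237.38 = $274,389.94.
In-quota duty = $155,237.38 × 5% = $7,761.87. Over-quota duty = $274,389.94 × 24.5% = $67,225.54.
Line duty = $7,761.87 + $67,225.54 = $74,987.41.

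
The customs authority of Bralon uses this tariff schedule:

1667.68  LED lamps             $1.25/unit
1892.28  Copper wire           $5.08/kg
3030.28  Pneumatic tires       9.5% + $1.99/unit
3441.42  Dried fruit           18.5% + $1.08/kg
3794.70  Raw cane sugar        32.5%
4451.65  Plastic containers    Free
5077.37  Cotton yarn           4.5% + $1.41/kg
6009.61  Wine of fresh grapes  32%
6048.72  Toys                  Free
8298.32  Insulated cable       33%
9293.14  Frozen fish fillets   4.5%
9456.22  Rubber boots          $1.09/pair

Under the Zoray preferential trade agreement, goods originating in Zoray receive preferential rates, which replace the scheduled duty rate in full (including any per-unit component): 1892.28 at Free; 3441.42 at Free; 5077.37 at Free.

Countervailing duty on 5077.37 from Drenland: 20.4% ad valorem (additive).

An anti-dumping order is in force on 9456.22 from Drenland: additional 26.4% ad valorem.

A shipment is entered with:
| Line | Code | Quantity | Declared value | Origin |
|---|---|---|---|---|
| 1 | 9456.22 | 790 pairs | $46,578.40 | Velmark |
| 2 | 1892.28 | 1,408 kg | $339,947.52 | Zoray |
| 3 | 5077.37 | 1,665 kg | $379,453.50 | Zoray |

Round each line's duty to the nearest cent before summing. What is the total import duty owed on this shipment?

Line 1 (9456.22, Velmark, 790 pairs, $46,578.40):
Base rate for 9456.22 is $1.09/pair.
The additional-duty order on 9456.22 targets Drenland, not Velmark; it does not apply.
Duty = 790 × $1.09 = $861.10.
Line 2 (1892.28, Zoray, 1,408 kg, $339,947.52):
Base rate for 1892.28 is $5.08/kg.
Origin Zoray qualifies under the Bralon–Zoray agreement and 1892.28 is covered: preferential rate Free applies instead.
Duty = $339,947.52 × 0% = $0.00.
Line 3 (5077.37, Zoray, 1,665 kg, $379,453.50):
Base rate for 5077.37 is 4.5% + $1.41/kg.
Origin Zoray qualifies under the Bralon–Zoray agreement and 5077.37 is covered: preferential rate Free applies instead.
The additional-duty order on 5077.37 targets Drenland, not Zoray; it does not apply.
Duty = $379,453.50 × 0% = $0.00.
Total = $861.10 + $0.00 + $0.00 = $861.10.

$861.10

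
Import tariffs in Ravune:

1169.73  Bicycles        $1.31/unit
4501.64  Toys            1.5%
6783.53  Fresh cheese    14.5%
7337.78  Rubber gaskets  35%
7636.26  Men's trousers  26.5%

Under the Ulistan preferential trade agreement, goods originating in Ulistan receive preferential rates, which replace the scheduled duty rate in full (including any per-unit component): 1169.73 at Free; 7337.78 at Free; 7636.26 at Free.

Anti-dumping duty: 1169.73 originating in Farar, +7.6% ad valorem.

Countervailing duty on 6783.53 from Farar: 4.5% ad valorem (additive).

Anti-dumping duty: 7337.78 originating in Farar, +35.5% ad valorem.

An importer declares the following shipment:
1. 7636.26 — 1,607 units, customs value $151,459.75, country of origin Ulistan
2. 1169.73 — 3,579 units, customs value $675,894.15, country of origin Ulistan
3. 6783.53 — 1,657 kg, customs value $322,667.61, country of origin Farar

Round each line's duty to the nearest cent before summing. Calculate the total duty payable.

Line 1 (7636.26, Ulistan, 1,607 units, $151,459.75):
Base rate for 7636.26 is 26.5%.
Origin Ulistan qualifies under the Ravune–Ulistan agreement and 7636.26 is covered: preferential rate Free applies instead.
Duty = $151,459.75 × 0% = $0.00.
Line 2 (1169.73, Ulistan, 3,579 units, $675,894.15):
Base rate for 1169.73 is $1.31/unit.
Origin Ulistan qualifies under the Ravune–Ulistan agreement and 1169.73 is covered: preferential rate Free applies instead.
The additional-duty order on 1169.73 targets Farar, not Ulistan; it does not apply.
Duty = $675,894.15 × 0% = $0.00.
Line 3 (6783.53, Farar, 1,657 kg, $322,667.61):
Base rate for 6783.53 is 14.5%.
Additional duty on 6783.53 from Farar: +4.5%. Applied ad valorem rate: 14.5% + 4.5% = 19%.
Duty = $322,667.61 × 19% = $61,306.85.
Total = $0.00 + $0.00 + $61,306.85 = $61,306.85.

$61,306.85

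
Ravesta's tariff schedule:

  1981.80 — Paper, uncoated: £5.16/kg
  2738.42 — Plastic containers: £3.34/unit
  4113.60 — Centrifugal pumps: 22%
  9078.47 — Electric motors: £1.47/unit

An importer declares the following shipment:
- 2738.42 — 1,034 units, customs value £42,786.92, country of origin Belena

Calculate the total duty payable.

£3,453.56

Line 1 (2738.42, Belena, 1,034 units, £42,786.92):
Base rate for 2738.42 is £3.34/unit.
Duty = 1,034 × £3.34 = £3,453.56.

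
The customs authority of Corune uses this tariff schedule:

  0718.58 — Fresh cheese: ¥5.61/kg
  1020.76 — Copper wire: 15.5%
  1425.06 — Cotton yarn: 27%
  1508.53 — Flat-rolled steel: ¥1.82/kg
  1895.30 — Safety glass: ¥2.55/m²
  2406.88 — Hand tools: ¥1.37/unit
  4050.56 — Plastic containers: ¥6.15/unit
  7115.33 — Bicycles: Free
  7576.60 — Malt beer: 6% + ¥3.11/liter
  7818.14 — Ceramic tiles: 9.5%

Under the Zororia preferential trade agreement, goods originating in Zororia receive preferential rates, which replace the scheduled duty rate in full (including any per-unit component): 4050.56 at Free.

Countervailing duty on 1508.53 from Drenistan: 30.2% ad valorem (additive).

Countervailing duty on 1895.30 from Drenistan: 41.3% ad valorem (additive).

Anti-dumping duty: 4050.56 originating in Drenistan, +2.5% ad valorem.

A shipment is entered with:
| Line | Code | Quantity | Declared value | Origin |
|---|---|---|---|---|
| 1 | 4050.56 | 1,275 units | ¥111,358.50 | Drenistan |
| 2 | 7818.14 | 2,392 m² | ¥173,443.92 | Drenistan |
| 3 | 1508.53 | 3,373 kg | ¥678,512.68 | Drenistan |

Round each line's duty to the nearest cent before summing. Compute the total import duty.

Line 1 (4050.56, Drenistan, 1,275 units, ¥111,358.50):
Base rate for 4050.56 is ¥6.15/unit.
4050.56 has an FTA preferential rate, but origin Drenistan is not Zororia; base rate stands.
Additional duty on 4050.56 from Drenistan: +2.5% ad valorem. Applied ad valorem rate = 2.5%.
Duty = ¥111,358.50 × 2.5% + 1,275 × ¥6.15 = ¥10,625.21.
Line 2 (7818.14, Drenistan, 2,392 m², ¥173,443.92):
Base rate for 7818.14 is 9.5%.
Duty = ¥173,443.92 × 9.5% = ¥16,477.17.
Line 3 (1508.53, Drenistan, 3,373 kg, ¥678,512.68):
Base rate for 1508.53 is ¥1.82/kg.
Additional duty on 1508.53 from Drenistan: +30.2% ad valorem. Applied ad valorem rate = 30.2%.
Duty = ¥678,512.68 × 30.2% + 3,373 × ¥1.82 = ¥211,049.69.
Total = ¥10,625.21 + ¥16,477.17 + ¥211,049.69 = ¥238,152.07.

¥238,152.07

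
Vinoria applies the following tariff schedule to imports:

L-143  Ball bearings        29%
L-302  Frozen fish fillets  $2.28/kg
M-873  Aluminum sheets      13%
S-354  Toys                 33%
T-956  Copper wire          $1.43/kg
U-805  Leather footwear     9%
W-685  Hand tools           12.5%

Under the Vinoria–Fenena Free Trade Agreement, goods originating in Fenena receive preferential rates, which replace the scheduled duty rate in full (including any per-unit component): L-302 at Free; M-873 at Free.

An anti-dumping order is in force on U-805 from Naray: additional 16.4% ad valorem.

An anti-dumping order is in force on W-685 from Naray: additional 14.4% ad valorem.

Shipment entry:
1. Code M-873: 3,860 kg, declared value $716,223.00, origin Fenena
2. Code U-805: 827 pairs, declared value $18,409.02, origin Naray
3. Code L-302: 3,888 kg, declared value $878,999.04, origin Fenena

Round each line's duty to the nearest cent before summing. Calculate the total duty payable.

$4,675.89

Line 1 (M-873, Fenena, 3,860 kg, $716,223.00):
Base rate for M-873 is 13%.
Origin Fenena qualifies under the Vinoria–Fenena agreement and M-873 is covered: preferential rate Free applies instead.
Duty = $716,223.00 × 0% = $0.00.
Line 2 (U-805, Naray, 827 pairs, $18,409.02):
Base rate for U-805 is 9%.
Additional duty on U-805 from Naray: +16.4%. Applied ad valorem rate: 9% + 16.4% = 25.4%.
Duty = $18,409.02 × 25.4% = $4,675.89.
Line 3 (L-302, Fenena, 3,888 kg, $878,999.04):
Base rate for L-302 is $2.28/kg.
Origin Fenena qualifies under the Vinoria–Fenena agreement and L-302 is covered: preferential rate Free applies instead.
Duty = $878,999.04 × 0% = $0.00.
Total = $0.00 + $4,675.89 + $0.00 = $4,675.89.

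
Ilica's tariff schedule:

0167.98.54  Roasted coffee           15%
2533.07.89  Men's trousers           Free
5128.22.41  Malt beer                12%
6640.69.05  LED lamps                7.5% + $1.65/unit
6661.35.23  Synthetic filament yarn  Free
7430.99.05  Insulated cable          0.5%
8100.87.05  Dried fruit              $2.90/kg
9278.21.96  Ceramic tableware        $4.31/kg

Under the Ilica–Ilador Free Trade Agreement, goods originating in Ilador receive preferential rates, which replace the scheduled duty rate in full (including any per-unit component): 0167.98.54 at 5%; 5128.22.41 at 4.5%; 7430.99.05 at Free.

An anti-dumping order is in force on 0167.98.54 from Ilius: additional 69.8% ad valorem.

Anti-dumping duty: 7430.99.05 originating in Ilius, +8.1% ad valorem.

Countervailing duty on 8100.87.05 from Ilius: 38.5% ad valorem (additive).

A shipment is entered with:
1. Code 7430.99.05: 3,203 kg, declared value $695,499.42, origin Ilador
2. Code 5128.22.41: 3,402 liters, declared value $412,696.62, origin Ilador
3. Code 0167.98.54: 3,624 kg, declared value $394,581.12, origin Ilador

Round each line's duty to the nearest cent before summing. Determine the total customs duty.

$38,300.41

Line 1 (7430.99.05, Ilador, 3,203 kg, $695,499.42):
Base rate for 7430.99.05 is 0.5%.
Origin Ilador qualifies under the Ilica–Ilador agreement and 7430.99.05 is covered: preferential rate Free applies instead.
The additional-duty order on 7430.99.05 targets Ilius, not Ilador; it does not apply.
Duty = $695,499.42 × 0% = $0.00.
Line 2 (5128.22.41, Ilador, 3,402 liters, $412,696.62):
Base rate for 5128.22.41 is 12%.
Origin Ilador qualifies under the Ilica–Ilador agreement and 5128.22.41 is covered: preferential rate 4.5% applies instead.
Duty = $412,696.62 × 4.5% = $18,571.35.
Line 3 (0167.98.54, Ilador, 3,624 kg, $394,581.12):
Base rate for 0167.98.54 is 15%.
Origin Ilador qualifies under the Ilica–Ilador agreement and 0167.98.54 is covered: preferential rate 5% applies instead.
The additional-duty order on 0167.98.54 targets Ilius, not Ilador; it does not apply.
Duty = $394,581.12 × 5% = $19,729.06.
Total = $0.00 + $18,571.35 + $19,729.06 = $38,300.41.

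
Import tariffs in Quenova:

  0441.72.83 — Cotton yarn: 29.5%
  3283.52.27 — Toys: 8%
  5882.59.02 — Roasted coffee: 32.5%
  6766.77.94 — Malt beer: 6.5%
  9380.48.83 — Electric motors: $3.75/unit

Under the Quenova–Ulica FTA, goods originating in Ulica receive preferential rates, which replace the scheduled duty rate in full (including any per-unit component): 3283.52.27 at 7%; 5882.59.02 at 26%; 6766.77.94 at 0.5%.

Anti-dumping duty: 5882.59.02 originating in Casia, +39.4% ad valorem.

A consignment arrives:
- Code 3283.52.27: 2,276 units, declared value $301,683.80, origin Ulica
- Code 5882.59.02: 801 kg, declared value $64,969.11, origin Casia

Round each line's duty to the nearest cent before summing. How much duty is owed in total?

$67,830.66

Line 1 (3283.52.27, Ulica, 2,276 units, $301,683.80):
Base rate for 3283.52.27 is 8%.
Origin Ulica qualifies under the Quenova–Ulica agreement and 3283.52.27 is covered: preferential rate 7% applies instead.
Duty = $301,683.80 × 7% = $21,117.87.
Line 2 (5882.59.02, Casia, 801 kg, $64,969.11):
Base rate for 5882.59.02 is 32.5%.
5882.59.02 has an FTA preferential rate, but origin Casia is not Ulica; base rate stands.
Additional duty on 5882.59.02 from Casia: +39.4%. Applied ad valorem rate: 32.5% + 39.4% = 71.9%.
Duty = $64,969.11 × 71.9% = $46,712.79.
Total = $21,117.87 + $46,712.79 = $67,830.66.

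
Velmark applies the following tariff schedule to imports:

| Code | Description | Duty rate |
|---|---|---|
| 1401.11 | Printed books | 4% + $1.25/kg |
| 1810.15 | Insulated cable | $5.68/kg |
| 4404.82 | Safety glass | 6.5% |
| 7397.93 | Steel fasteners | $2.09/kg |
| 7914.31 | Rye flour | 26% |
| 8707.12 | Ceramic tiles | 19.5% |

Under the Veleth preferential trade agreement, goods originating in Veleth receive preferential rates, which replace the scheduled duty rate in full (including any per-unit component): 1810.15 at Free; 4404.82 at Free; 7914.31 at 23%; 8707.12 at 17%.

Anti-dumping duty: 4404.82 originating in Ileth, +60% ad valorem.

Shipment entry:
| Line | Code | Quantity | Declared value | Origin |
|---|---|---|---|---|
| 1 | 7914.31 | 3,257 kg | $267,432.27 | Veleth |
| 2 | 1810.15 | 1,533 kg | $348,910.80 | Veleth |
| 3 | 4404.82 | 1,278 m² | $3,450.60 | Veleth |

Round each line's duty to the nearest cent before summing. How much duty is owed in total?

Line 1 (7914.31, Veleth, 3,257 kg, $267,432.27):
Base rate for 7914.31 is 26%.
Origin Veleth qualifies under the Velmark–Veleth agreement and 7914.31 is covered: preferential rate 23% applies instead.
Duty = $267,432.27 × 23% = $61,509.42.
Line 2 (1810.15, Veleth, 1,533 kg, $348,910.80):
Base rate for 1810.15 is $5.68/kg.
Origin Veleth qualifies under the Velmark–Veleth agreement and 1810.15 is covered: preferential rate Free applies instead.
Duty = $348,910.80 × 0% = $0.00.
Line 3 (4404.82, Veleth, 1,278 m², $3,450.60):
Base rate for 4404.82 is 6.5%.
Origin Veleth qualifies under the Velmark–Veleth agreement and 4404.82 is covered: preferential rate Free applies instead.
The additional-duty order on 4404.82 targets Ileth, not Veleth; it does not apply.
Duty = $3,450.60 × 0% = $0.00.
Total = $61,509.42 + $0.00 + $0.00 = $61,509.42.

$61,509.42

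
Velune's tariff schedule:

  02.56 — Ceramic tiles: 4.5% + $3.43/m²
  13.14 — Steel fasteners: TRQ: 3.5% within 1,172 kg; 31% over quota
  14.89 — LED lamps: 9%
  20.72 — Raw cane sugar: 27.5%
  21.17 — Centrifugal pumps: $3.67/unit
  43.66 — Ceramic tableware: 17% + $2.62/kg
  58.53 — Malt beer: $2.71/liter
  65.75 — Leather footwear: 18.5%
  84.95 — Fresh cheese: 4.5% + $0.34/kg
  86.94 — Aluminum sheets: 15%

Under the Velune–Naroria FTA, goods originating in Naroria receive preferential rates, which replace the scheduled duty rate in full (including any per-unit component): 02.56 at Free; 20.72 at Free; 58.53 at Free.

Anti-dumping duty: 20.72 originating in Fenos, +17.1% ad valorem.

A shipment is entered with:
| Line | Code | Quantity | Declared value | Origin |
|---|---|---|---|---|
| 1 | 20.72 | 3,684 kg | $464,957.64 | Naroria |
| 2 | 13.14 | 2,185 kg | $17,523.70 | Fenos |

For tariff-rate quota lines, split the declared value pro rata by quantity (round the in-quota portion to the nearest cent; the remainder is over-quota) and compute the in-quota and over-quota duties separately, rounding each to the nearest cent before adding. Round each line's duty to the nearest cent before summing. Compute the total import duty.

Line 1 (20.72, Naroria, 3,684 kg, $464,957.64):
Base rate for 20.72 is 27.5%.
Origin Naroria qualifies under the Velune–Naroria agreement and 20.72 is covered: preferential rate Free applies instead.
The additional-duty order on 20.72 targets Fenos, not Naroria; it does not apply.
Duty = $464,957.64 × 0% = $0.00.
Line 2 (13.14, Fenos, 2,185 kg, $17,523.70):
Code 13.14 is under a tariff-rate quota (threshold 1,172 kg). In-quota: 1,172 kg at 3.5%; over-quota: 1,013 kg at 31%.
Pro-rata value split: in-quota = $17,523.70 × 1,172/2,185 = $9,399.44; over-quota = $17,523.70 − $9,399.44 = $8,124.26.
In-quota duty = $9,399.44 × 3.5% = $328.98. Over-quota duty = $8,124.26 × 31% = $2,518.52.
Line duty = $328.98 + $2,518.52 = $2,847.50.
Total = $0.00 + $2,847.50 = $2,847.50.

$2,847.50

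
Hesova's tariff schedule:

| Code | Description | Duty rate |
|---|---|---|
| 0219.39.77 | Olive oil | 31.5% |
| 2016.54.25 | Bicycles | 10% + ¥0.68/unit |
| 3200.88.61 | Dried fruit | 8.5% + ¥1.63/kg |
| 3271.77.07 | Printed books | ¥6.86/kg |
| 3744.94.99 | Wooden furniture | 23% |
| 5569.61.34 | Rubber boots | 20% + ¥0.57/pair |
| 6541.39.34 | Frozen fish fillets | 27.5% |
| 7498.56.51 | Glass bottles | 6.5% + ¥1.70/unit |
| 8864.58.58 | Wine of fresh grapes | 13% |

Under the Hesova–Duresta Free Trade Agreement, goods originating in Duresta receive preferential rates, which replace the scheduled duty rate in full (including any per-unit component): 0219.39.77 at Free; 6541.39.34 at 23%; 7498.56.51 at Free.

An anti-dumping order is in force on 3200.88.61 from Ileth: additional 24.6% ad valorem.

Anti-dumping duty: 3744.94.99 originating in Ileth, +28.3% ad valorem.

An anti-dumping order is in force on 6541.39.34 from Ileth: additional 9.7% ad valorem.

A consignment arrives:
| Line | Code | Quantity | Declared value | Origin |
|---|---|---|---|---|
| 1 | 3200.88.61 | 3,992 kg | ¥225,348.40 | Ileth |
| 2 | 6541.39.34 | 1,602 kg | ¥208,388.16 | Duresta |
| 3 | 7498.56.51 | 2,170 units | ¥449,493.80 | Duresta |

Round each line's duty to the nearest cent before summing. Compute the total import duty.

¥129,026.56

Line 1 (3200.88.61, Ileth, 3,992 kg, ¥225,348.40):
Base rate for 3200.88.61 is 8.5% + ¥1.63/kg.
Additional duty on 3200.88.61 from Ileth: +24.6%. Applied ad valorem rate: 8.5% + 24.6% = 33.1%.
Duty = ¥225,348.40 × 33.1% + 3,992 × ¥1.63 = ¥81,097.28.
Line 2 (6541.39.34, Duresta, 1,602 kg, ¥208,388.16):
Base rate for 6541.39.34 is 27.5%.
Origin Duresta qualifies under the Hesova–Duresta agreement and 6541.39.34 is covered: preferential rate 23% applies instead.
The additional-duty order on 6541.39.34 targets Ileth, not Duresta; it does not apply.
Duty = ¥208,388.16 × 23% = ¥47,929.28.
Line 3 (7498.56.51, Duresta, 2,170 units, ¥449,493.80):
Base rate for 7498.56.51 is 6.5% + ¥1.70/unit.
Origin Duresta qualifies under the Hesova–Duresta agreement and 7498.56.51 is covered: preferential rate Free applies instead.
Duty = ¥449,493.80 × 0% = ¥0.00.
Total = ¥81,097.28 + ¥47,929.28 + ¥0.00 = ¥129,026.56.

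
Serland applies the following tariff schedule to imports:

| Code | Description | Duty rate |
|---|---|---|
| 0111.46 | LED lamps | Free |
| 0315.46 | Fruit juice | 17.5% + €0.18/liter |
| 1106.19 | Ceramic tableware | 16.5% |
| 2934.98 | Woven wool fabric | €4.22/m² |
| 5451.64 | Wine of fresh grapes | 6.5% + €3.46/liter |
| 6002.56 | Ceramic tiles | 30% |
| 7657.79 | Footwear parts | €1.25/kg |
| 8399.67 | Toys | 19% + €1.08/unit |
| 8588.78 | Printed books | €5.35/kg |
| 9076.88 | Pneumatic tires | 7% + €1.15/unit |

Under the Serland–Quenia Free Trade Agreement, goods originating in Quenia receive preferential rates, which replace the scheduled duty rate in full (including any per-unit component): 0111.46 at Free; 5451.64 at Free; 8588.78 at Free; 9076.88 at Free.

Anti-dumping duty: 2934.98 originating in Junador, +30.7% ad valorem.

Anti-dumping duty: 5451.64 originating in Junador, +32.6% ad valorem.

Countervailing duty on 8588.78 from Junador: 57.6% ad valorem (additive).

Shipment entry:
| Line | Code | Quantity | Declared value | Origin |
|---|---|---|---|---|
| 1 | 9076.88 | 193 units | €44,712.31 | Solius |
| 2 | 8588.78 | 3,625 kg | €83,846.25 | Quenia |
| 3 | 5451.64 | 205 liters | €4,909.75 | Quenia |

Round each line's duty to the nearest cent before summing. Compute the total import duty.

Line 1 (9076.88, Solius, 193 units, €44,712.31):
Base rate for 9076.88 is 7% + €1.15/unit.
9076.88 has an FTA preferential rate, but origin Solius is not Quenia; base rate stands.
Duty = €44,712.31 × 7% + 193 × €1.15 = €3,351.81.
Line 2 (8588.78, Quenia, 3,625 kg, €83,846.25):
Base rate for 8588.78 is €5.35/kg.
Origin Quenia qualifies under the Serland–Quenia agreement and 8588.78 is covered: preferential rate Free applies instead.
The additional-duty order on 8588.78 targets Junador, not Quenia; it does not apply.
Duty = €83,846.25 × 0% = €0.00.
Line 3 (5451.64, Quenia, 205 liters, €4,909.75):
Base rate for 5451.64 is 6.5% + €3.46/liter.
Origin Quenia qualifies under the Serland–Quenia agreement and 5451.64 is covered: preferential rate Free applies instead.
The additional-duty order on 5451.64 targets Junador, not Quenia; it does not apply.
Duty = €4,909.75 × 0% = €0.00.
Total = €3,351.81 + €0.00 + €0.00 = €3,351.81.

€3,351.81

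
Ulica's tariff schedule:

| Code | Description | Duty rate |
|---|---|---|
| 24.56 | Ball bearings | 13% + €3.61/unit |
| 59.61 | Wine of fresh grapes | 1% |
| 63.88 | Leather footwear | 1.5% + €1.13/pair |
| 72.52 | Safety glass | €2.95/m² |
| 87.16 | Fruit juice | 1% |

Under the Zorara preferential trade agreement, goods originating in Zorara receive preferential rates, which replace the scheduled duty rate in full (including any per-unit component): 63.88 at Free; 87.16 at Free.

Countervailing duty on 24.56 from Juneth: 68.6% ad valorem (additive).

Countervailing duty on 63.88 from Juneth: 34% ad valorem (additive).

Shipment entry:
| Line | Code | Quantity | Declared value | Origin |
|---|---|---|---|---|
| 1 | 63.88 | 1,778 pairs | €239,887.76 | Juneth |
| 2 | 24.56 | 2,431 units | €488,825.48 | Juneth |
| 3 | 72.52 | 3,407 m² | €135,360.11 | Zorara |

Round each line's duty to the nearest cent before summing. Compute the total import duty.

€504,877.44

Line 1 (63.88, Juneth, 1,778 pairs, €239,887.76):
Base rate for 63.88 is 1.5% + €1.13/pair.
63.88 has an FTA preferential rate, but origin Juneth is not Zorara; base rate stands.
Additional duty on 63.88 from Juneth: +34%. Applied ad valorem rate: 1.5% + 34% = 35.5%.
Duty = €239,887.76 × 35.5% + 1,778 × €1.13 = €87,169.29.
Line 2 (24.56, Juneth, 2,431 units, €488,825.48):
Base rate for 24.56 is 13% + €3.61/unit.
Additional duty on 24.56 from Juneth: +68.6%. Applied ad valorem rate: 13% + 68.6% = 81.6%.
Duty = €488,825.48 × 81.6% + 2,431 × €3.61 = €407,657.50.
Line 3 (72.52, Zorara, 3,407 m², €135,360.11):
Base rate for 72.52 is €2.95/m².
Origin Zorara is the FTA partner but 72.52 is not on the preference list; base rate stands.
Duty = 3,407 × €2.95 = €10,050.65.
Total = €87,169.29 + €407,657.50 + €10,050.65 = €504,877.44.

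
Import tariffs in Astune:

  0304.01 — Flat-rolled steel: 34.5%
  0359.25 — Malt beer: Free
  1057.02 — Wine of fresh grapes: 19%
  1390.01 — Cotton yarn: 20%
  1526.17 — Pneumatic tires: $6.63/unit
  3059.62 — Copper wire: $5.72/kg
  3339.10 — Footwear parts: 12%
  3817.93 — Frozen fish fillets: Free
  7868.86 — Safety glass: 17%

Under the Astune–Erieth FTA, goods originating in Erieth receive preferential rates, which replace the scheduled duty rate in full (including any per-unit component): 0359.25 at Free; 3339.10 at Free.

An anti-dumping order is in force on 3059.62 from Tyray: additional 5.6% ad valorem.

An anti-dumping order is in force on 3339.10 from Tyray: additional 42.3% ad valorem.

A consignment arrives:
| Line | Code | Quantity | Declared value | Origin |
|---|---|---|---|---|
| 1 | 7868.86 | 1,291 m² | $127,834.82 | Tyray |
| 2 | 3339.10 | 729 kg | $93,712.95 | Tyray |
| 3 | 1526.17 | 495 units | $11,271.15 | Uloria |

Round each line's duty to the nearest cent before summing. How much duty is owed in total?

$75,899.90

Line 1 (7868.86, Tyray, 1,291 m², $127,834.82):
Base rate for 7868.86 is 17%.
Duty = $127,834.82 × 17% = $21,731.92.
Line 2 (3339.10, Tyray, 729 kg, $93,712.95):
Base rate for 3339.10 is 12%.
3339.10 has an FTA preferential rate, but origin Tyray is not Erieth; base rate stands.
Additional duty on 3339.10 from Tyray: +42.3%. Applied ad valorem rate: 12% + 42.3% = 54.3%.
Duty = $93,712.95 × 54.3% = $50,886.13.
Line 3 (1526.17, Uloria, 495 units, $11,271.15):
Base rate for 1526.17 is $6.63/unit.
Duty = 495 × $6.63 = $3,281.85.
Total = $21,731.92 + $50,886.13 + $3,281.85 = $75,899.90.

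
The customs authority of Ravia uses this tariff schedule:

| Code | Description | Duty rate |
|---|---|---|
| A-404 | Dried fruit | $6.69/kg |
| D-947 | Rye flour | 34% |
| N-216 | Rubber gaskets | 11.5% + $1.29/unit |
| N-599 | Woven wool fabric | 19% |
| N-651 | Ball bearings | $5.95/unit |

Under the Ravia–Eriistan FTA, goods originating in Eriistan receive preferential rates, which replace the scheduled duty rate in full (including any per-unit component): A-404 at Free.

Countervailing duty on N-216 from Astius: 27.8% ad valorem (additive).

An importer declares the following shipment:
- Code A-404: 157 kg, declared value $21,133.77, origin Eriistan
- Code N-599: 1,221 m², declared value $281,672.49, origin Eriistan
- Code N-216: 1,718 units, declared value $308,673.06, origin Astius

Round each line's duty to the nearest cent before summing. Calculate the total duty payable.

$177,042.50

Line 1 (A-404, Eriistan, 157 kg, $21,133.77):
Base rate for A-404 is $6.69/kg.
Origin Eriistan qualifies under the Ravia–Eriistan agreement and A-404 is covered: preferential rate Free applies instead.
Duty = $21,133.77 × 0% = $0.00.
Line 2 (N-599, Eriistan, 1,221 m², $281,672.49):
Base rate for N-599 is 19%.
Origin Eriistan is the FTA partner but N-599 is not on the preference list; base rate stands.
Duty = $281,672.49 × 19% = $53,517.77.
Line 3 (N-216, Astius, 1,718 units, $308,673.06):
Base rate for N-216 is 11.5% + $1.29/unit.
Additional duty on N-216 from Astius: +27.8%. Applied ad valorem rate: 11.5% + 27.8% = 39.3%.
Duty = $308,673.06 × 39.3% + 1,718 × $1.29 = $123,524.73.
Total = $0.00 + $53,517.77 + $123,524.73 = $177,042.50.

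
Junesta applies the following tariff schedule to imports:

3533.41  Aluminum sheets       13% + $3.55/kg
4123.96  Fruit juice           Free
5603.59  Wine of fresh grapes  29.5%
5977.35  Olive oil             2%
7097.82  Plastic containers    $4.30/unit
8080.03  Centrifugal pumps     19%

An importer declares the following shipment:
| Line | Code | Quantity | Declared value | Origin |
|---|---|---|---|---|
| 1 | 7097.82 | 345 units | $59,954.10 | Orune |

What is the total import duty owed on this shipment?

Line 1 (7097.82, Orune, 345 units, $59,954.10):
Base rate for 7097.82 is $4.30/unit.
Duty = 345 × $4.30 = $1,483.50.

$1,483.50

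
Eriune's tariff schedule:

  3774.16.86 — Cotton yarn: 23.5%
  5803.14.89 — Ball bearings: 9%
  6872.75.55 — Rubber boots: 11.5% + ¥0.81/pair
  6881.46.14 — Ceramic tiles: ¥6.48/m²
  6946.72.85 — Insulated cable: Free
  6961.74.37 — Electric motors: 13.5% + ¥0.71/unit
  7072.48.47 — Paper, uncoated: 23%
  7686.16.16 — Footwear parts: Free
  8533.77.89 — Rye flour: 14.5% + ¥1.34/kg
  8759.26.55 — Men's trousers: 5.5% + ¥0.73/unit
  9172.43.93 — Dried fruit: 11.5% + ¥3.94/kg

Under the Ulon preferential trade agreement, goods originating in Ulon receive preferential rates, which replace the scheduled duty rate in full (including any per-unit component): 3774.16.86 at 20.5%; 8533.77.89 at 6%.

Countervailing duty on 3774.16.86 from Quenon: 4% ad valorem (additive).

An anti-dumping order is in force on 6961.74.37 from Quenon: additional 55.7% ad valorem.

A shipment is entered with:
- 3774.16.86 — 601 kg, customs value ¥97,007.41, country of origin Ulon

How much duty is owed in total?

Line 1 (3774.16.86, Ulon, 601 kg, ¥97,007.41):
Base rate for 3774.16.86 is 23.5%.
Origin Ulon qualifies under the Eriune–Ulon agreement and 3774.16.86 is covered: preferential rate 20.5% applies instead.
The additional-duty order on 3774.16.86 targets Quenon, not Ulon; it does not apply.
Duty = ¥97,007.41 × 20.5% = ¥19,886.52.

¥19,886.52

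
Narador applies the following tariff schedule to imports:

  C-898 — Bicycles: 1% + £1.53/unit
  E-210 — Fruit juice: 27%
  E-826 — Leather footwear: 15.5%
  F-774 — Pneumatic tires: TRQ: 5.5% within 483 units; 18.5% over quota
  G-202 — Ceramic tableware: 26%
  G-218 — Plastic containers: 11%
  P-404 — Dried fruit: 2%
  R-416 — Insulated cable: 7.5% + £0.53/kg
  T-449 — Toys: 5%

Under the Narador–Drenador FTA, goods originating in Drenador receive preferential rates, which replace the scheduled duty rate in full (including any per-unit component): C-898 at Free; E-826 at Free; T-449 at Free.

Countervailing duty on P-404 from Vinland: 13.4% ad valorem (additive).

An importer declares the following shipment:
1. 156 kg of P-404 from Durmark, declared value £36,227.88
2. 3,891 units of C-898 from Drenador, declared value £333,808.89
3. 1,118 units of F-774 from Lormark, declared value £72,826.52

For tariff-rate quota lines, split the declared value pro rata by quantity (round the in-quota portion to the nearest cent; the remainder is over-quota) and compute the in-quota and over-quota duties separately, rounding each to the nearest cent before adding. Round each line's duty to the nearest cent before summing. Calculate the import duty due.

£10,107.32

Line 1 (P-404, Durmark, 156 kg, £36,227.88):
Base rate for P-404 is 2%.
The additional-duty order on P-404 targets Vinland, not Durmark; it does not apply.
Duty = £36,227.88 × 2% = £724.56.
Line 2 (C-898, Drenador, 3,891 units, £333,808.89):
Base rate for C-898 is 1% + £1.53/unit.
Origin Drenador qualifies under the Narador–Drenador agreement and C-898 is covered: preferential rate Free applies instead.
Duty = £333,808.89 × 0% = £0.00.
Line 3 (F-774, Lormark, 1,118 units, £72,826.52):
Code F-774 is under a tariff-rate quota (threshold 483 units). In-quota: 483 units at 5.5%; over-quota: 635 units at 18.5%.
Pro-rata value split: in-quota = £72,826.52 × 483/1,118 = £31,462.62; over-quota = £72,826.52 − £31,462.62 = £41,363.90.
In-quota duty = £31,462.62 × 5.5% = £1,730.44. Over-quota duty = £41,363.90 × 18.5% = £7,652.32.
Line duty = £1,730.44 + £7,652.32 = £9,382.76.
Total = £724.56 + £0.00 + £9,382.76 = £10,107.32.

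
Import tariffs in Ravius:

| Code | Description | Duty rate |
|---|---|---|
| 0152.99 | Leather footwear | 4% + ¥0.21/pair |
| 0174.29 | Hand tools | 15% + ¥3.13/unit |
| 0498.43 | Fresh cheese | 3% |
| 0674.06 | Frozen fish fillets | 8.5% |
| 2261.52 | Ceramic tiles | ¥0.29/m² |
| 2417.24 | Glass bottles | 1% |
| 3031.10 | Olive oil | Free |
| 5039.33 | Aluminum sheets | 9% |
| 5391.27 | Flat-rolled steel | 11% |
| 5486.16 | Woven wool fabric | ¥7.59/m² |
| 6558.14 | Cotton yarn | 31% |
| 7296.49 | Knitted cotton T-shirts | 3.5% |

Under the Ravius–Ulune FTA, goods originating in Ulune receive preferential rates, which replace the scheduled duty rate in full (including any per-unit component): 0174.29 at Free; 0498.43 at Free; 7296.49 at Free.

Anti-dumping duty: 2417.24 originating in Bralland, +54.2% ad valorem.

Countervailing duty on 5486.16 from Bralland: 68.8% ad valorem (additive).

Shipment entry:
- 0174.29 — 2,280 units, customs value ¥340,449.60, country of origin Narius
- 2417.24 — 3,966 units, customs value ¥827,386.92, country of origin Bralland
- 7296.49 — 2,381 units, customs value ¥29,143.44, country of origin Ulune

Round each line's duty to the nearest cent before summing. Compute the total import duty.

¥514,921.42

Line 1 (0174.29, Narius, 2,280 units, ¥340,449.60):
Base rate for 0174.29 is 15% + ¥3.13/unit.
0174.29 has an FTA preferential rate, but origin Narius is not Ulune; base rate stands.
Duty = ¥340,449.60 × 15% + 2,280 × ¥3.13 = ¥58,203.84.
Line 2 (2417.24, Bralland, 3,966 units, ¥827,386.92):
Base rate for 2417.24 is 1%.
Additional duty on 2417.24 from Bralland: +54.2%. Applied ad valorem rate: 1% + 54.2% = 55.2%.
Duty = ¥827,386.92 × 55.2% = ¥456,717.58.
Line 3 (7296.49, Ulune, 2,381 units, ¥29,143.44):
Base rate for 7296.49 is 3.5%.
Origin Ulune qualifies under the Ravius–Ulune agreement and 7296.49 is covered: preferential rate Free applies instead.
Duty = ¥29,143.44 × 0% = ¥0.00.
Total = ¥58,203.84 + ¥456,717.58 + ¥0.00 = ¥514,921.42.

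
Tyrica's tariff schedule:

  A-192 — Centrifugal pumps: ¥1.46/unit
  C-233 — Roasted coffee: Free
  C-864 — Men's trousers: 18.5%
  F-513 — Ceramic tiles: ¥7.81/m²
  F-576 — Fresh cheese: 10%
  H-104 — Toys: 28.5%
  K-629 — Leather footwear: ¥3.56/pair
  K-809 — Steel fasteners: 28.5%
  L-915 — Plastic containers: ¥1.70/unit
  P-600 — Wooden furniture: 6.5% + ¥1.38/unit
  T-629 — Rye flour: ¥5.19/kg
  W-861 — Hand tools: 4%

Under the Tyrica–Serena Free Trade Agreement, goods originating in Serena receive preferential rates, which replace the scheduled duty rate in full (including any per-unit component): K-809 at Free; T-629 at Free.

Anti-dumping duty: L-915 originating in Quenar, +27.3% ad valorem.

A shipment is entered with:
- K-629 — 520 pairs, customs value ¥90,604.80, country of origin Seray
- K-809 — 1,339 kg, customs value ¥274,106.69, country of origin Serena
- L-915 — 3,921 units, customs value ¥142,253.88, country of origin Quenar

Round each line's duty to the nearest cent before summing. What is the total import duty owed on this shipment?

Line 1 (K-629, Seray, 520 pairs, ¥90,604.80):
Base rate for K-629 is ¥3.56/pair.
Duty = 520 × ¥3.56 = ¥1,851.20.
Line 2 (K-809, Serena, 1,339 kg, ¥274,106.69):
Base rate for K-809 is 28.5%.
Origin Serena qualifies under the Tyrica–Serena agreement and K-809 is covered: preferential rate Free applies instead.
Duty = ¥274,106.69 × 0% = ¥0.00.
Line 3 (L-915, Quenar, 3,921 units, ¥142,253.88):
Base rate for L-915 is ¥1.70/unit.
Additional duty on L-915 from Quenar: +27.3% ad valorem. Applied ad valorem rate = 27.3%.
Duty = ¥142,253.88 × 27.3% + 3,921 × ¥1.70 = ¥45,501.01.
Total = ¥1,851.20 + ¥0.00 + ¥45,501.01 = ¥47,352.21.

¥47,352.21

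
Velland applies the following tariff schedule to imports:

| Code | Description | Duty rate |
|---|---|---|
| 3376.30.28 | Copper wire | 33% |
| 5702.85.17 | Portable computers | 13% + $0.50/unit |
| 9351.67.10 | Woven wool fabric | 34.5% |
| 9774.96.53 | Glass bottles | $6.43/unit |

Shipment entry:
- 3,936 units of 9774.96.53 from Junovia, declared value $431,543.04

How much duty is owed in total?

$25,308.48

Line 1 (9774.96.53, Junovia, 3,936 units, $431,543.04):
Base rate for 9774.96.53 is $6.43/unit.
Duty = 3,936 × $6.43 = $25,308.48.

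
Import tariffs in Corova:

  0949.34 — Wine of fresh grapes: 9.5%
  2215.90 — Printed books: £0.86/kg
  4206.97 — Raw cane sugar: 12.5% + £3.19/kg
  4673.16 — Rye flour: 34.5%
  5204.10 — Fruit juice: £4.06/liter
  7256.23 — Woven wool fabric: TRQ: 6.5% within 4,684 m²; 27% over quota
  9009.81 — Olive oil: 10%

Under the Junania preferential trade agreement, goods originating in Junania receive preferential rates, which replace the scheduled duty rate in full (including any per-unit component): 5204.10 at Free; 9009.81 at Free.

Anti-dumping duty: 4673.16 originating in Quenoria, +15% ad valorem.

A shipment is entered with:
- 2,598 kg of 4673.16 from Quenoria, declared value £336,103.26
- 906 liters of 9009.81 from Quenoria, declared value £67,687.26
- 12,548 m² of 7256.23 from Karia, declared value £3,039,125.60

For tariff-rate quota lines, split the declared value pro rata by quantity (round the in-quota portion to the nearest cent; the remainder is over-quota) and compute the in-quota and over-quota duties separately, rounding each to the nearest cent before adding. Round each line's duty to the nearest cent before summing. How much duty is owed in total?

£761,138.47

Line 1 (4673.16, Quenoria, 2,598 kg, £336,103.26):
Base rate for 4673.16 is 34.5%.
Additional duty on 4673.16 from Quenoria: +15%. Applied ad valorem rate: 34.5% + 15% = 49.5%.
Duty = £336,103.26 × 49.5% = £166,371.11.
Line 2 (9009.81, Quenoria, 906 liters, £67,687.26):
Base rate for 9009.81 is 10%.
9009.81 has an FTA preferential rate, but origin Quenoria is not Junania; base rate stands.
Duty = £67,687.26 × 10% = £6,768.73.
Line 3 (7256.23, Karia, 12,548 m², £3,039,125.60):
Code 7256.23 is under a tariff-rate quota (threshold 4,684 m²). In-quota: 4,684 m² at 6.5%; over-quota: 7,864 m² at 27%.
Pro-rata value split: in-quota = £3,039,125.60 × 4,684/12,548 = £1,134,464.80; over-quota = £3,039,125.60 − £1,134,464.80 = £1,904,660.80.
In-quota duty = £1,134,464.80 × 6.5% = £73,740.21. Over-quota duty = £1,904,660.80 × 27% = £514,258.42.
Line duty = £73,740.21 + £514,258.42 = £587,998.63.
Total = £166,371.11 + £6,768.73 + £587,998.63 = £761,138.47.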